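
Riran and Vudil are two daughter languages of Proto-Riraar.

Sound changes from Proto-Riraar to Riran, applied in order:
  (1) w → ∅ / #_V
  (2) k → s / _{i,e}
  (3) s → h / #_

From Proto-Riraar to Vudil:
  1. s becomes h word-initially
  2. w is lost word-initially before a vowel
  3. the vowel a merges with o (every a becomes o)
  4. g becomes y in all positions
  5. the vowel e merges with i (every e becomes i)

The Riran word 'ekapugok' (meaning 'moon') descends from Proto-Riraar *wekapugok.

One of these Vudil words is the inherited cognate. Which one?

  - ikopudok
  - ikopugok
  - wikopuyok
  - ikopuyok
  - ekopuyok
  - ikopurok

ikopuyok

Vudil: *wekapugok > ekapugok > ekopugok > ekopuyok > ikopuyok  (by glide loss, vowel merger, unconditioned shift, vowel merger)
The other candidates each miss or misapply at least one Vudil change.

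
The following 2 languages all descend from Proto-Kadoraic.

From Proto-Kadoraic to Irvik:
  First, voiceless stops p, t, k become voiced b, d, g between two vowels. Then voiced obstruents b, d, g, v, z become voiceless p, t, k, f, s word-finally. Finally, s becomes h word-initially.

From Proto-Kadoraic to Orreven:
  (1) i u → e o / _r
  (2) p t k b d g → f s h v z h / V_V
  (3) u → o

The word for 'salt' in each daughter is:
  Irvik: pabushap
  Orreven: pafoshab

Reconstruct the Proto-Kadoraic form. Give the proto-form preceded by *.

*papushab

Position 3: Irvik has b, Orreven has f. Taking the neighbouring segments as reconstructed: Irvik b could go back to *p or *b; Orreven f could go back to *p or *f — the one source consistent with every daughter is *p.
Position 4: Irvik has u, Orreven has o. Irvik preserves u here (none of its changes turn any other segment into u), so the proto-segment is *u.
This points to *papushab. Verify forward in each daughter:
Irvik: start from *papushab.
  rule 1 (intervocalic voicing): papushab → pabushab
  rule 2 (final devoicing): pabushab → pabushap
  rule 3: no change — pabushap
  ⇒ Irvik pabushap
Orreven: *papushab > pafushab > pafoshab  (by intervocalic lenition, vowel merger)
*papushab is the unique common source.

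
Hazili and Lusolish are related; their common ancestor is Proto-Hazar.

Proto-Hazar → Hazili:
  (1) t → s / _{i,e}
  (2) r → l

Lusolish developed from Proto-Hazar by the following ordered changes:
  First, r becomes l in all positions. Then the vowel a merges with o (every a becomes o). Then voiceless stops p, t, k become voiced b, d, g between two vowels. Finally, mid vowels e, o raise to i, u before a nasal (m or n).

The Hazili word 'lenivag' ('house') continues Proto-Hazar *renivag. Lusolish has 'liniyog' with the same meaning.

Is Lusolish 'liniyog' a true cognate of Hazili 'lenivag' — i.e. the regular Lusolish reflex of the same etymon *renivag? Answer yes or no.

no

Derive the expected Lusolish reflex of *renivag:
Lusolish: *renivag
  renivag → lenivag   [unconditioned shift]
  lenivag → lenivog   [vowel merger]
  lenivog (rule 3 does not apply)
  lenivog → linivog   [pre-nasal raising]
  giving Lusolish linivog.
The regular Lusolish reflex would be 'linivog', but the attested form is 'liniyog'. The correspondence is irregular, so they are not cognates (the Lusolish form has a different source).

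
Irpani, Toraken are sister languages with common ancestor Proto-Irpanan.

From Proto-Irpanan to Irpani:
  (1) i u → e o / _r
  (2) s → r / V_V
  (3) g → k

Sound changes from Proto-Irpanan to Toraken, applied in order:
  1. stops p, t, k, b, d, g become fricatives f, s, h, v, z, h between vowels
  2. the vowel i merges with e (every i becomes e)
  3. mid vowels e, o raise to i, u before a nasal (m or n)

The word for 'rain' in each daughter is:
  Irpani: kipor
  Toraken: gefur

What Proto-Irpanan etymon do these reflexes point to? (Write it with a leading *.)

Position 2: Irpani has i, Toraken has e. Irpani preserves i here (none of its changes turn any other segment into i), so the proto-segment is *i.
Position 4: Irpani has o, Toraken has u. Taking the neighbouring segments as reconstructed: Irpani o could go back to *o or *u; Toraken u can only go back to *u — the one source consistent with every daughter is *u.
This points to *gipur. Verify forward in each daughter:
Irpani: *gipur > gipor > kipor  (by pre-rhotic lowering, unconditioned shift)
Toraken: start from *gipur.
  rule 1 (intervocalic lenition): gipur → gifur
  rule 2 (vowel merger): gifur → gefur
  rule 3: no change — gefur
  ⇒ Toraken gefur
No other proto-form is consistent with every reflex, so the reconstruction is *gipur.

*gipur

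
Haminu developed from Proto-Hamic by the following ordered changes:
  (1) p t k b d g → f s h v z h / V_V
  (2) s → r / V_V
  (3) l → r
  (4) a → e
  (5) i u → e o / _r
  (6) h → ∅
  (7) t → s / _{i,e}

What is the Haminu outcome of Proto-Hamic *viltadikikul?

Haminu: *viltadikikul
  viltadikikul → viltazihihul   [intervocalic lenition]
  viltazihihul (rule 2 does not apply)
  viltazihihul → virtazihihur   [unconditioned shift]
  virtazihihur → virtezihihur   [vowel merger]
  virtezihihur → vertezihihor   [pre-rhotic lowering]
  vertezihihor → verteziior   [h-loss]
  verteziior → verseziior   [palatalisation]
  giving Haminu verseziior.

verseziior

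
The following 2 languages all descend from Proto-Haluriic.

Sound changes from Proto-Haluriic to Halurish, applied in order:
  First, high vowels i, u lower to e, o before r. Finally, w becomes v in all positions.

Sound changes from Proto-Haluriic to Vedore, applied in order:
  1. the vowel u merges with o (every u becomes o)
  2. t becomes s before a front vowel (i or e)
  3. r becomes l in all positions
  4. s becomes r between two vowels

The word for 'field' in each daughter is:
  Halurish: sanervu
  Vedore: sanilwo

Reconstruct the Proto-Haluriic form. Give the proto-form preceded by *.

Position 4: Halurish has e, Vedore has i. Vedore preserves i here (none of its changes turn any other segment into i), so the proto-segment is *i.
Position 5: Halurish has r, Vedore has l. Halurish preserves r here (none of its changes turn any other segment into r), so the proto-segment is *r.
Position 7: Halurish has u, Vedore has o. Halurish preserves u here (none of its changes turn any other segment into u), so the proto-segment is *u.
Continuing position by position gives *sanirwu; check it forward:
Halurish: *sanirwu
  sanirwu → sanerwu   [pre-rhotic lowering]
  sanerwu → sanervu   [unconditioned shift]
  giving Halurish sanervu.
Vedore: *sanirwu > sanirwo > sanilwo  (by vowel merger, unconditioned shift)
Only *sanirwu yields all of Halurish sanervu, Vedore sanilwo.

*sanirwu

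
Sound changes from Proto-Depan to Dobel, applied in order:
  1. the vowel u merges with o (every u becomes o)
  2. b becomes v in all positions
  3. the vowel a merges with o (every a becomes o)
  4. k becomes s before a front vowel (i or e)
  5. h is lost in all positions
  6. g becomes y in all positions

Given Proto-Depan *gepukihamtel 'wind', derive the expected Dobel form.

Dobel: *gepukihamtel > gepokihamtel > gepokihomtel > geposihomtel > geposiomtel > yeposiomtel  (by vowel merger, vowel merger, palatalisation, h-loss, unconditioned shift)

yeposiomtel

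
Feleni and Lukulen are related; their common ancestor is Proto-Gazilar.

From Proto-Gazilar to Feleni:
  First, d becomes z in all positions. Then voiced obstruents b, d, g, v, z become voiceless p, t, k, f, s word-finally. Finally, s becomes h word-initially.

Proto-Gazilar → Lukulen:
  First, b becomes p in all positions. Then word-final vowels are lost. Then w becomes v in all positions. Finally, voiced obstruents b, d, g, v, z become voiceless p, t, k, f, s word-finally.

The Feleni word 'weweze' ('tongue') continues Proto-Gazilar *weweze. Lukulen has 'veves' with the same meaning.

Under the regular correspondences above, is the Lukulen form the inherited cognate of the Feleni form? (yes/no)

yes

Derive the expected Lukulen reflex of *weweze:
Lukulen: *weweze > wewez > vevez > veves  (by apocope, unconditioned shift, final devoicing)
Lukulen 'veves' matches the regular reflex exactly, so the pair is cognate.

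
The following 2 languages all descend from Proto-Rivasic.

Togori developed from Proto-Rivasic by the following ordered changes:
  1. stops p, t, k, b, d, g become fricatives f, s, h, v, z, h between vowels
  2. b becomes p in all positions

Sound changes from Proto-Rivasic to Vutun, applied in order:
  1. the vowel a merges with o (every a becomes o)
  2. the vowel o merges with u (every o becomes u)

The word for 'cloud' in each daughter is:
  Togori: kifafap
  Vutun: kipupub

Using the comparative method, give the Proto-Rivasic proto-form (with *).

*kipapab

Position 4: Togori has a, Vutun has u. Togori preserves a here (none of its changes turn any other segment into a), so the proto-segment is *a.
Position 7: Togori has p, Vutun has b. Vutun preserves b here (none of its changes turn any other segment into b), so the proto-segment is *b.
Position 6: Togori has a, Vutun has u. Togori preserves a here (none of its changes turn any other segment into a), so the proto-segment is *a.
This points to *kipapab. Verify forward in each daughter:
Togori: *kipapab > kifafab > kifafap  (by intervocalic lenition, unconditioned shift)
Vutun: start from *kipapab.
  rule 1 (vowel merger): kipapab → kipopob
  rule 2 (vowel merger): kipopob → kipupub
  ⇒ Vutun kipupub
Only *kipapab yields all of Togori kifafap, Vutun kipupub.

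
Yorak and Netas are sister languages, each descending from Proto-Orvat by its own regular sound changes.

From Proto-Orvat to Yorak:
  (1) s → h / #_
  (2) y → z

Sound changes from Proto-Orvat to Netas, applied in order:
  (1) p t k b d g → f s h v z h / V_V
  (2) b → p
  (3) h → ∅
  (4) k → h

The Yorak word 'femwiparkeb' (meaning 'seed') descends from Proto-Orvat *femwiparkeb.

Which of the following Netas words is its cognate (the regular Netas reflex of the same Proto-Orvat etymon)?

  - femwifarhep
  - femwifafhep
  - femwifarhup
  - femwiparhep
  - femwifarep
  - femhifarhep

Netas: *femwiparkeb
  femwiparkeb → femwifarkeb   [intervocalic lenition]
  femwifarkeb → femwifarkep   [unconditioned shift]
  femwifarkep (rule 3 does not apply)
  femwifarkep → femwifarhep   [unconditioned shift]
  giving Netas femwifarhep.

femwifarhep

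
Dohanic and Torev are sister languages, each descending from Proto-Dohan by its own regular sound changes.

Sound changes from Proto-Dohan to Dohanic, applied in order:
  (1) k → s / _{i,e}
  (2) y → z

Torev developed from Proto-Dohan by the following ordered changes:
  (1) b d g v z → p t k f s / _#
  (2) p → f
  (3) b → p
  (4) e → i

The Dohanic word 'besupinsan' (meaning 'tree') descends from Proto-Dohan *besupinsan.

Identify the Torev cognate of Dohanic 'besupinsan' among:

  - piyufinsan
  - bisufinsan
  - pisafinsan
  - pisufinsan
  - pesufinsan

pisufinsan

Torev: *besupinsan
  besupinsan (rule 1 does not apply)
  besupinsan → besufinsan   [unconditioned shift]
  besufinsan → pesufinsan   [unconditioned shift]
  pesufinsan → pisufinsan   [vowel merger]
  giving Torev pisufinsan.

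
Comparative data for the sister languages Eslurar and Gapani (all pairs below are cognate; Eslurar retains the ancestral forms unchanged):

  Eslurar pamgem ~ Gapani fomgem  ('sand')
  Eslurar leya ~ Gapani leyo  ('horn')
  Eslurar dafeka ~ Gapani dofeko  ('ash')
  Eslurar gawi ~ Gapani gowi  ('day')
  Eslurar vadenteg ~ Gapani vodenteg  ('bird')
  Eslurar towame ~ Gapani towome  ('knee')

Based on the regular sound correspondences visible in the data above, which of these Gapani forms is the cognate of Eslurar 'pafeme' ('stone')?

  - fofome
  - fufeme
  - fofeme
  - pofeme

pamgem ~ fomgem — Eslurar p corresponds to Gapani f word-initially before a back vowel.
dafeka ~ dofeko — Eslurar a corresponds to Gapani o after a consonant, before a labial obstruent.
Applying these to Eslurar 'pafeme':
  pafeme → fafeme   (p→f word-initially before a back vowel)
  fafeme → fofeme   (a→o after a consonant, before a labial obstruent)
So the Gapani cognate is 'fofeme'.

fofeme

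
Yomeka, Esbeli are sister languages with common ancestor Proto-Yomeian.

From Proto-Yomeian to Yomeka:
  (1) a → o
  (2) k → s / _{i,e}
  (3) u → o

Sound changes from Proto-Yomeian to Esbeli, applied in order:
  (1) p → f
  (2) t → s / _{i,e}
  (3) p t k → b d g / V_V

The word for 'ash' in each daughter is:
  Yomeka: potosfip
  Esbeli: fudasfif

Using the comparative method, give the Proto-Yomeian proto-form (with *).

*putasfip

Position 4: Yomeka has o, Esbeli has a. Esbeli preserves a here (none of its changes turn any other segment into a), so the proto-segment is *a.
Position 8: Yomeka has p, Esbeli has f. Yomeka preserves p here (none of its changes turn any other segment into p), so the proto-segment is *p.
Verify the candidate proto-form against each daughter:
Yomeka: *putasfip > putosfip > potosfip  (by vowel merger, vowel merger)
Esbeli: *putasfip
  putasfip → futasfif   [unconditioned shift]
  futasfif (rule 2 does not apply)
  futasfif → fudasfif   [intervocalic voicing]
  giving Esbeli fudasfif.
Only *putasfip yields all of Yomeka potosfip, Esbeli fudasfif.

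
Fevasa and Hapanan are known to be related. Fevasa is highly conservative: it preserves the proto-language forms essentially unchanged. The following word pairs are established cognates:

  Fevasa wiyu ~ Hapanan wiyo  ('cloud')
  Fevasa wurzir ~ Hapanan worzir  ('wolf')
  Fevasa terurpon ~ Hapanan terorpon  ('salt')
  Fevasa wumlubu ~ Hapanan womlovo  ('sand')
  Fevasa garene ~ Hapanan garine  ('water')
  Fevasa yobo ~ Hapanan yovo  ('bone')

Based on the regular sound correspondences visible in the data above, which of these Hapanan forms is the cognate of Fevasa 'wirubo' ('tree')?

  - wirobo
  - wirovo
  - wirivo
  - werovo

wirovo

wumlubu ~ womlovo — Fevasa u corresponds to Hapanan o after a consonant, before a labial obstruent.
yobo ~ yovo — Fevasa b corresponds to Hapanan v between vowels (before a back vowel).
Applying these to Fevasa 'wirubo':
  wirubo → wirobo   (u→o after a consonant, before a labial obstruent)
  wirobo → wirovo   (b→v between vowels (before a back vowel))
So the Hapanan cognate is 'wirovo'.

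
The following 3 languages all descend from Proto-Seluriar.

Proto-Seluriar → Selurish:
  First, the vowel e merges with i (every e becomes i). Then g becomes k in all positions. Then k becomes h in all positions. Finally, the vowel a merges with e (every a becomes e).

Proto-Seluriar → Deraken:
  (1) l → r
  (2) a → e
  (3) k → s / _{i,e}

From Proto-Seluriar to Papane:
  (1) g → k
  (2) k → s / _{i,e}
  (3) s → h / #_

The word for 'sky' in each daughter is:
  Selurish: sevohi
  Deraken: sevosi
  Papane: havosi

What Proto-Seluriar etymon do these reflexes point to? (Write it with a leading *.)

Position 2: Selurish has e, Deraken has e, Papane has a. Papane preserves a here (none of its changes turn any other segment into a), so the proto-segment is *a.
Position 5: Selurish has h, Deraken has s, Papane has s. Taking the neighbouring segments as reconstructed: Selurish h could go back to *k or *g or *h; Deraken s could go back to *k or *s; Papane s could go back to *k or *g or *s — the one source consistent with every daughter is *k.
Position 1: Selurish has s, Deraken has s, Papane has h. Selurish preserves s here (none of its changes turn any other segment into s), so the proto-segment is *s.
Continuing position by position gives *savoki; check it forward:
Selurish: *savoki > savohi > sevohi  (by unconditioned shift, vowel merger)
Deraken: *savoki > sevoki > sevosi  (by vowel merger, palatalisation)
Papane: *savoki > savosi > havosi  (by palatalisation, debuccalisation)
*savoki is the unique common source.

*savoki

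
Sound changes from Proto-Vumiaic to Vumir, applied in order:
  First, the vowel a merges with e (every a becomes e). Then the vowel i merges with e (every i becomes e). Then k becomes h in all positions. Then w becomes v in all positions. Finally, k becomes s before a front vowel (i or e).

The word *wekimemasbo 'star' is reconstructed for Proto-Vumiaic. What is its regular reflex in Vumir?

Vumir: *wekimemasbo
  wekimemasbo → wekimemesbo   [vowel merger]
  wekimemesbo → wekememesbo   [vowel merger]
  wekememesbo → wehememesbo   [unconditioned shift]
  wehememesbo → vehememesbo   [unconditioned shift]
  vehememesbo (rule 5 does not apply)
  giving Vumir vehememesbo.

vehememesbo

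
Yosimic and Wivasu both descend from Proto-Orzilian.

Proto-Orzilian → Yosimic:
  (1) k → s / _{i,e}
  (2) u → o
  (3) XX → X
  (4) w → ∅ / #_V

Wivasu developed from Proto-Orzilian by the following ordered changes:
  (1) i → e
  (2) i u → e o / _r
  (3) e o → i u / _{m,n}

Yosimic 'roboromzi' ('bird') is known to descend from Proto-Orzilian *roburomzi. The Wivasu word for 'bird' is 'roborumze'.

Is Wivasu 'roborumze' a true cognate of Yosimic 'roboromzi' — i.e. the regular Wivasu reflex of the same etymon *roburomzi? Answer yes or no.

Derive the expected Wivasu reflex of *roburomzi:
Wivasu: start from *roburomzi.
  rule 1 (vowel merger): roburomzi → roburomze
  rule 2 (pre-rhotic lowering): roburomze → roboromze
  rule 3 (pre-nasal raising): roboromze → roborumze
  ⇒ Wivasu roborumze
Wivasu 'roborumze' matches the regular reflex exactly, so the pair is cognate.

yes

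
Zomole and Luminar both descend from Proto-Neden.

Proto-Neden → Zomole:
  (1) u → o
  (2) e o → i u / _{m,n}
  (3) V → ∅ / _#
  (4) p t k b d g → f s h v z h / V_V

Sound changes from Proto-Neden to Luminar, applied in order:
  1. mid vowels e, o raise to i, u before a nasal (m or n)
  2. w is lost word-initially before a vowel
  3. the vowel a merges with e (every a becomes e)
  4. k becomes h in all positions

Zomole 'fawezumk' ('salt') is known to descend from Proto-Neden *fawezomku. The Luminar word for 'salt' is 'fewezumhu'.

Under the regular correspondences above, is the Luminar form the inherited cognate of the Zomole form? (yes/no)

yes

Derive the expected Luminar reflex of *fawezomku:
Luminar: start from *fawezomku.
  rule 1 (pre-nasal raising): fawezomku → fawezumku
  rule 2: no change — fawezumku
  rule 3 (vowel merger): fawezumku → fewezumku
  rule 4 (unconditioned shift): fewezumku → fewezumhu
  ⇒ Luminar fewezumhu
Luminar 'fewezumhu' matches the regular reflex exactly, so the pair is cognate.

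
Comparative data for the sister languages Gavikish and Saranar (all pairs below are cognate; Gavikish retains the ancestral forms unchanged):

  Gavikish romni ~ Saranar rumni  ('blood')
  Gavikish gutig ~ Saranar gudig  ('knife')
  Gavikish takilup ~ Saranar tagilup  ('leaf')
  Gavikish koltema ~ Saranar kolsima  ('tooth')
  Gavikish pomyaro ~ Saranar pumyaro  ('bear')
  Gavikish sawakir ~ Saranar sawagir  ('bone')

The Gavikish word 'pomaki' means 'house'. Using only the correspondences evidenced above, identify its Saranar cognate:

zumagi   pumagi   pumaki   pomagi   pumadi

romni ~ rumni, pomyaro ~ pumyaro — Gavikish o corresponds to Saranar u after a consonant, before a nasal.
takilup ~ tagilup, sawakir ~ sawagir — Gavikish k corresponds to Saranar g between vowels (before a front vowel).
Applying these to Gavikish 'pomaki':
  pomaki → pumaki   (o→u after a consonant, before a nasal)
  pumaki → pumagi   (k→g between vowels (before a front vowel))
So the Saranar cognate is 'pumagi'.

pumagi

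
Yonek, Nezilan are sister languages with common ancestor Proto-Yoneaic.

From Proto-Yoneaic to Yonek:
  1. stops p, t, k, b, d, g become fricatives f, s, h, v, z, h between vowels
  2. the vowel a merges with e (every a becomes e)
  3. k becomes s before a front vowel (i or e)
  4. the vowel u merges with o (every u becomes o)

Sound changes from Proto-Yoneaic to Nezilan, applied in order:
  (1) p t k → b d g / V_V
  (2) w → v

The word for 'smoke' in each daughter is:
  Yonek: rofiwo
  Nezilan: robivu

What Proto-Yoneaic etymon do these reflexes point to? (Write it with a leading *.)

Position 3: Yonek has f, Nezilan has b. Taking the neighbouring segments as reconstructed: Yonek f could go back to *p or *f; Nezilan b could go back to *p or *b — the one source consistent with every daughter is *p.
Position 5: Yonek has w, Nezilan has v. Yonek preserves w here (none of its changes turn any other segment into w), so the proto-segment is *w.
This points to *ropiwu. Verify forward in each daughter:
Yonek: *ropiwu > rofiwu > rofiwo  (by intervocalic lenition, vowel merger)
Nezilan: *ropiwu
  ropiwu → robiwu   [intervocalic voicing]
  robiwu → robivu   [unconditioned shift]
  giving Nezilan robivu.
No other proto-form is consistent with every reflex, so the reconstruction is *ropiwu.

*ropiwu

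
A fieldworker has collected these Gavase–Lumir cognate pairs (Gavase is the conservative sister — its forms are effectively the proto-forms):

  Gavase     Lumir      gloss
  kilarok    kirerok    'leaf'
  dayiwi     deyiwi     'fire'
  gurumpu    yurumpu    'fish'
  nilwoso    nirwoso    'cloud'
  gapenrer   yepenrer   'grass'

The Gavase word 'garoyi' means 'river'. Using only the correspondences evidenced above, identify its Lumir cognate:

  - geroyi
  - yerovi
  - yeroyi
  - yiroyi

yeroyi

gapenrer ~ yepenrer — Gavase g corresponds to Lumir y word-initially before a back vowel.
kilarok ~ kirerok — Gavase a corresponds to Lumir e after a consonant, before r.
Applying these to Gavase 'garoyi':
  garoyi → yaroyi   (g→y word-initially before a back vowel)
  yaroyi → yeroyi   (a→e after a consonant, before r)
So the Lumir cognate is 'yeroyi'.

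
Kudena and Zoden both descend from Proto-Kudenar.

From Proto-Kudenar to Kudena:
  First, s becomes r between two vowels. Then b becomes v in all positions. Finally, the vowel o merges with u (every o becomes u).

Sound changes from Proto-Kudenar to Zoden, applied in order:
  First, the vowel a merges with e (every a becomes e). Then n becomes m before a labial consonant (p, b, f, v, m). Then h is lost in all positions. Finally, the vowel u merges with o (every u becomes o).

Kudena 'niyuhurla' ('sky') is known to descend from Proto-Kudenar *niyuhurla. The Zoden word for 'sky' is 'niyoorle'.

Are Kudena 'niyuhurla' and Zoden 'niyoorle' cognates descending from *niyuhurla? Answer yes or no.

yes

Derive the expected Zoden reflex of *niyuhurla:
Zoden: start from *niyuhurla.
  rule 1 (vowel merger): niyuhurla → niyuhurle
  rule 2: no change — niyuhurle
  rule 3 (h-loss): niyuhurle → niyuurle
  rule 4 (vowel merger): niyuurle → niyoorle
  ⇒ Zoden niyoorle
Zoden 'niyoorle' matches the regular reflex exactly, so the pair is cognate.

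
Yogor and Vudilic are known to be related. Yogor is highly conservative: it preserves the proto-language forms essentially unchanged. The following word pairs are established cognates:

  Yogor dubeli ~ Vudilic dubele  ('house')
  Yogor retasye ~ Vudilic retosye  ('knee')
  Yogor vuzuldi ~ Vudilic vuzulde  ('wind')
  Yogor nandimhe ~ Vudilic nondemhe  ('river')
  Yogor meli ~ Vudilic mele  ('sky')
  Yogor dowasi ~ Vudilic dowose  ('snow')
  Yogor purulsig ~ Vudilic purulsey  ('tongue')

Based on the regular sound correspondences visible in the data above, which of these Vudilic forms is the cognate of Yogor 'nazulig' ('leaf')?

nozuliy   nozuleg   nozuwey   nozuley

retasye ~ retosye, dowasi ~ dowose — Yogor a corresponds to Vudilic o after a consonant, before a consonant other than r, m, n, p, b, f, v.
purulsig ~ purulsey — Yogor i corresponds to Vudilic e after a consonant, before a consonant other than r, m, n, p, b, f, v.
purulsig ~ purulsey — Yogor g corresponds to Vudilic y word-finally.
Applying these to Yogor 'nazulig':
  nazulig → nozulig   (a→o after a consonant, before a consonant other than r, m, n, p, b, f, v)
  nozulig → nozuleg   (i→e after a consonant, before a consonant other than r, m, n, p, b, f, v)
  nozuleg → nozuley   (g→y word-finally)
So the Vudilic cognate is 'nozuley'.

nozuley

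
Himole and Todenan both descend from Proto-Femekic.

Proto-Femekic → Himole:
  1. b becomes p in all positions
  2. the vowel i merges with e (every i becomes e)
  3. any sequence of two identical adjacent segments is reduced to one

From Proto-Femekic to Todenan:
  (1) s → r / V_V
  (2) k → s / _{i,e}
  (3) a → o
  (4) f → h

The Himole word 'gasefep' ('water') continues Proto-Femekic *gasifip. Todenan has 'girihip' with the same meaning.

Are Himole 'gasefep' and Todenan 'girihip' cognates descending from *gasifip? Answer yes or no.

Derive the expected Todenan reflex of *gasifip:
Todenan: start from *gasifip.
  rule 1 (rhotacism): gasifip → garifip
  rule 2: no change — garifip
  rule 3 (vowel merger): garifip → gorifip
  rule 4 (unconditioned shift): gorifip → gorihip
  ⇒ Todenan gorihip
The regular Todenan reflex would be 'gorihip', but the attested form is 'girihip'. The correspondence is irregular, so they are not cognates (the Todenan form has a different source).

no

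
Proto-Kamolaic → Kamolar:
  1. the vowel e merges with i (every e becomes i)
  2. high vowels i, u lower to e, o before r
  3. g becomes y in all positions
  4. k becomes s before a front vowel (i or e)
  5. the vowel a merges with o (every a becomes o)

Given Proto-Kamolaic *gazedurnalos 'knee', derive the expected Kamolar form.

yozidornolos

Kamolar: *gazedurnalos > gazidurnalos > gazidornalos > yazidornalos > yozidornolos  (by vowel merger, pre-rhotic lowering, unconditioned shift, vowel merger)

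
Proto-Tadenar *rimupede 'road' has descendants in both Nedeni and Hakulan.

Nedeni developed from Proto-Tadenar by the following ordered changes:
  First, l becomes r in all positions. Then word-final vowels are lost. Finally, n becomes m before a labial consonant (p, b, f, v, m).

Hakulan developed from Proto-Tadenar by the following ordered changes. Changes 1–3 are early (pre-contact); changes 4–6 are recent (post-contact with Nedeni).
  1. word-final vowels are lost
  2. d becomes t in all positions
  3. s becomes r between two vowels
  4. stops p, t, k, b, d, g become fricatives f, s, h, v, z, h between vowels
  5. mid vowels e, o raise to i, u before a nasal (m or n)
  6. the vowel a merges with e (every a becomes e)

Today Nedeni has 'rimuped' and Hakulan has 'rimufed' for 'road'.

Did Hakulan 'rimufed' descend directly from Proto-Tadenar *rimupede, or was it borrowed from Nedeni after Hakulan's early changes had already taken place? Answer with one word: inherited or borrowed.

If inherited, *rimupede would pass through all of Hakulan's changes:
Hakulan: start from *rimupede.
  rule 1 (apocope): rimupede → rimuped
  rule 2 (unconditioned shift): rimuped → rimupet
  rule 3: no change — rimupet
  rule 4 (intervocalic lenition): rimupet → rimufet
  rule 5: no change — rimufet
  rule 6: no change — rimufet
  ⇒ Hakulan rimufet
If borrowed from Nedeni 'rimuped' after the early changes, it would undergo only the recent ones:
  rule 4 (intervocalic lenition): rimuped → rimufed
  rule 5 (pre-nasal raising): no change (rimufed)
  rule 6 (vowel merger): no change (rimufed)
  ⇒ as a loan: rimufed
Hakulan 'rimufed' matches the loan outcome 'rimufed', not the inherited 'rimufet' — it skipped the early Hakulan changes, so it was borrowed from Nedeni.

borrowed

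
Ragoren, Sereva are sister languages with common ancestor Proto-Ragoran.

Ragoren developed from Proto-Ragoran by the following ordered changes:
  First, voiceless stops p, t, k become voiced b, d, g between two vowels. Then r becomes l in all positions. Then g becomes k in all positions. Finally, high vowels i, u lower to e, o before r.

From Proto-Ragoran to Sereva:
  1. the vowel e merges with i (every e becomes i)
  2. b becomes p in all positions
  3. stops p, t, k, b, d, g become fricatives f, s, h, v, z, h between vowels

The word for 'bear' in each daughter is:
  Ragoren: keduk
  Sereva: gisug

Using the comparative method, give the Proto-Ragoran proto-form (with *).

Position 2: Ragoren has e, Sereva has i. Taking the neighbouring segments as reconstructed: Ragoren e can only go back to *e; Sereva i could go back to *e or *i — the one source consistent with every daughter is *e.
Position 3: Ragoren has d, Sereva has s. Taking the neighbouring segments as reconstructed: Ragoren d could go back to *t or *d; Sereva s could go back to *t or *s — the one source consistent with every daughter is *t.
Position 5: Ragoren has k, Sereva has g. Sereva preserves g here (none of its changes turn any other segment into g), so the proto-segment is *g.
Verify the candidate proto-form against each daughter:
Ragoren: *getug
  getug → gedug   [intervocalic voicing]
  gedug (rule 2 does not apply)
  gedug → keduk   [unconditioned shift]
  keduk (rule 4 does not apply)
  giving Ragoren keduk.
Sereva: *getug > gitug > gisug  (by vowel merger, intervocalic lenition)
No other proto-form is consistent with every reflex, so the reconstruction is *getug.

*getug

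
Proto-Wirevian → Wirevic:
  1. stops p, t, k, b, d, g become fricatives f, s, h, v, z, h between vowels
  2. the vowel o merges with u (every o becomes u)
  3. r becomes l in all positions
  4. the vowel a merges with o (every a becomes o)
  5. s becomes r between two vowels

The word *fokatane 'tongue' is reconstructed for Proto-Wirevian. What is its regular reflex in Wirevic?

fuhorone

Wirevic: *fokatane > fohasane > fuhasane > fuhosone > fuhorone  (by intervocalic lenition, vowel merger, vowel merger, rhotacism)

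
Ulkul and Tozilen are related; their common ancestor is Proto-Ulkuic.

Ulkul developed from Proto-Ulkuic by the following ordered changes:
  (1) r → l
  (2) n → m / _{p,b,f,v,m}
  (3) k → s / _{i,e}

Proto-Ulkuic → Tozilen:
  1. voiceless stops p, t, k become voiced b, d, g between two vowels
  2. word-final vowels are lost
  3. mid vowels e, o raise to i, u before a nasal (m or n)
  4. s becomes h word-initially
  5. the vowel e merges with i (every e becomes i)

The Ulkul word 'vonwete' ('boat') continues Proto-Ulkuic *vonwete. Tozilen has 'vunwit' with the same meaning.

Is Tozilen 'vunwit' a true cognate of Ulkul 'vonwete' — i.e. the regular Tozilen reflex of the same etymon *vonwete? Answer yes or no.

Derive the expected Tozilen reflex of *vonwete:
Tozilen: start from *vonwete.
  rule 1 (intervocalic voicing): vonwete → vonwede
  rule 2 (apocope): vonwede → vonwed
  rule 3 (pre-nasal raising): vonwed → vunwed
  rule 4: no change — vunwed
  rule 5 (vowel merger): vunwed → vunwid
  ⇒ Tozilen vunwid
The regular Tozilen reflex would be 'vunwid', but the attested form is 'vunwit'. The correspondence is irregular, so they are not cognates (the Tozilen form has a different source).

no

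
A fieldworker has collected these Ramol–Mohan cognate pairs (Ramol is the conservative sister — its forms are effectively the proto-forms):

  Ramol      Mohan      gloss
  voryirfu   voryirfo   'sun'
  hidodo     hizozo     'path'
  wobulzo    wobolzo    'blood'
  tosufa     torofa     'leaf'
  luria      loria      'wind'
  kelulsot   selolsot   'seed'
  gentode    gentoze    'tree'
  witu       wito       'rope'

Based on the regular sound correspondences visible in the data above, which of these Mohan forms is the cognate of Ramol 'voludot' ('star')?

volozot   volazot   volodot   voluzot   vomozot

volozot

wobulzo ~ wobolzo, kelulsot ~ selolsot — Ramol u corresponds to Mohan o after a consonant, before a consonant other than r, m, n, p, b, f, v.
hidodo ~ hizozo — Ramol d corresponds to Mohan z between vowels (before a back vowel).
Applying these to Ramol 'voludot':
  voludot → volodot   (u→o after a consonant, before a consonant other than r, m, n, p, b, f, v)
  volodot → volozot   (d→z between vowels (before a back vowel))
So the Mohan cognate is 'volozot'.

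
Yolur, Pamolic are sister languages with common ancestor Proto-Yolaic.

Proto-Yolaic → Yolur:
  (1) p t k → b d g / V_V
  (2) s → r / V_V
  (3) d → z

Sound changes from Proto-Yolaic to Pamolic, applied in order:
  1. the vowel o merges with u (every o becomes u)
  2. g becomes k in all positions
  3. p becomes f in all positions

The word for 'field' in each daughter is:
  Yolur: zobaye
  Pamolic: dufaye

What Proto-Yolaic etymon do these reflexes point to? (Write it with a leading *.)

Position 1: Yolur has z, Pamolic has d. Pamolic preserves d here (none of its changes turn any other segment into d), so the proto-segment is *d.
Position 2: Yolur has o, Pamolic has u. Yolur preserves o here (none of its changes turn any other segment into o), so the proto-segment is *o.
This points to *dopaye. Verify forward in each daughter:
Yolur: *dopaye
  dopaye → dobaye   [intervocalic voicing]
  dobaye (rule 2 does not apply)
  dobaye → zobaye   [unconditioned shift]
  giving Yolur zobaye.
Pamolic: *dopaye
  dopaye → dupaye   [vowel merger]
  dupaye (rule 2 does not apply)
  dupaye → dufaye   [unconditioned shift]
  giving Pamolic dufaye.
No other proto-form is consistent with every reflex, so the reconstruction is *dopaye.

*dopaye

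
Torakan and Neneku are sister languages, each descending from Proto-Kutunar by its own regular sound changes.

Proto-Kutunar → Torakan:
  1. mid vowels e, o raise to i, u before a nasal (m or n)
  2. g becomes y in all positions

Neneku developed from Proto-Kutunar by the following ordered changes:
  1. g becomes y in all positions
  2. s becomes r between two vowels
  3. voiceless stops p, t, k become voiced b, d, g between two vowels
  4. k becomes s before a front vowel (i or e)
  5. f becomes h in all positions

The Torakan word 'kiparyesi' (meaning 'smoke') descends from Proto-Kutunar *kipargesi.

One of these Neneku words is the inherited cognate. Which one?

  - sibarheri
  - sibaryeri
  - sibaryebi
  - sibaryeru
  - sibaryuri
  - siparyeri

sibaryeri

Neneku: *kipargesi > kiparyesi > kiparyeri > kibaryeri > sibaryeri  (by unconditioned shift, rhotacism, intervocalic voicing, palatalisation)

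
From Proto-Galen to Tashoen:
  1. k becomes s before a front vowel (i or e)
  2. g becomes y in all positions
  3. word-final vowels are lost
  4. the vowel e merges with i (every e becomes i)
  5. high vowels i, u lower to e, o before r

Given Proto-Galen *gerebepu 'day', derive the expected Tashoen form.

yeribip

Tashoen: *gerebepu > yerebepu > yerebep > yiribip > yeribip  (by unconditioned shift, apocope, vowel merger, pre-rhotic lowering)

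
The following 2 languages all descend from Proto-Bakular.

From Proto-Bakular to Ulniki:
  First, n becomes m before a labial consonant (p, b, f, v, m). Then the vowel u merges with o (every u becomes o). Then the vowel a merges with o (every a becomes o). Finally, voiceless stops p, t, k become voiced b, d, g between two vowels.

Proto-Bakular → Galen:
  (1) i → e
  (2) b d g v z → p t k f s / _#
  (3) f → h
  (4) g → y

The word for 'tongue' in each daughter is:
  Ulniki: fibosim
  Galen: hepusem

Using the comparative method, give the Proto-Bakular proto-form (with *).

*fipusim

Position 2: Ulniki has i, Galen has e. Ulniki preserves i here (none of its changes turn any other segment into i), so the proto-segment is *i.
Position 4: Ulniki has o, Galen has u. Galen preserves u here (none of its changes turn any other segment into u), so the proto-segment is *u.
Position 1: Ulniki has f, Galen has h. Ulniki preserves f here (none of its changes turn any other segment into f), so the proto-segment is *f.
Verify the candidate proto-form against each daughter:
Ulniki: *fipusim
  fipusim (rule 1 does not apply)
  fipusim → fiposim   [vowel merger]
  fiposim (rule 3 does not apply)
  fiposim → fibosim   [intervocalic voicing]
  giving Ulniki fibosim.
Galen: *fipusim
  fipusim → fepusem   [vowel merger]
  fepusem (rule 2 does not apply)
  fepusem → hepusem   [unconditioned shift]
  hepusem (rule 4 does not apply)
  giving Galen hepusem.
Only *fipusim yields all of Ulniki fibosim, Galen hepusem.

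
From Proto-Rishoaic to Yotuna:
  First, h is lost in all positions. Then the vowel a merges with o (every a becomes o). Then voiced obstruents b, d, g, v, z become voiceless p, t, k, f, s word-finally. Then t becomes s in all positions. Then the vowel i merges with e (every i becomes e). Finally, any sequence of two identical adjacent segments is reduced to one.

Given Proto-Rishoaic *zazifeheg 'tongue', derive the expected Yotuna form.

zozefek

Yotuna: *zazifeheg
  zazifeheg → zazifeeg   [h-loss]
  zazifeeg → zozifeeg   [vowel merger]
  zozifeeg → zozifeek   [final devoicing]
  zozifeek (rule 4 does not apply)
  zozifeek → zozefeek   [vowel merger]
  zozefeek → zozefek   [degemination]
  giving Yotuna zozefek.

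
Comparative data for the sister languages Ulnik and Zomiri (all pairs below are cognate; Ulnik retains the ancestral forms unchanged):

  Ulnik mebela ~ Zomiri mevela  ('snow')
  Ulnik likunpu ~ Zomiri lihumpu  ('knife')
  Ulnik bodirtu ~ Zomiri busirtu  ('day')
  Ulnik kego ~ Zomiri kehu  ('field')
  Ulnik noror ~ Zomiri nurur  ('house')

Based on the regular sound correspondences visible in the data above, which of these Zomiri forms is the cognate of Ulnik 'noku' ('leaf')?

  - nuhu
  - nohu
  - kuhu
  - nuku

bodirtu ~ busirtu — Ulnik o corresponds to Zomiri u after a consonant, before a consonant other than r, m, n, p, b, f, v.
likunpu ~ lihumpu — Ulnik k corresponds to Zomiri h between vowels (before a back vowel).
Applying these to Ulnik 'noku':
  noku → nuku   (o→u after a consonant, before a consonant other than r, m, n, p, b, f, v)
  nuku → nuhu   (k→h between vowels (before a back vowel))
So the Zomiri cognate is 'nuhu'.

nuhu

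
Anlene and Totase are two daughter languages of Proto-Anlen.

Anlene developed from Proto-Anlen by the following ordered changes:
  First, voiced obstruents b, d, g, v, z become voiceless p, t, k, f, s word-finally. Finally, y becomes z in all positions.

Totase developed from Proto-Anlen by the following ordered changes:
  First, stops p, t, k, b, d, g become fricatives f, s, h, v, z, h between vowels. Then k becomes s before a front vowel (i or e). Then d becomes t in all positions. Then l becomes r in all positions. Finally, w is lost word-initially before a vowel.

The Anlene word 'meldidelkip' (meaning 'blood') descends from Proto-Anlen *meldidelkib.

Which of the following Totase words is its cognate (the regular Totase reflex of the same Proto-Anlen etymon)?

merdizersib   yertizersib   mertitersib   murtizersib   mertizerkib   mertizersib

Totase: start from *meldidelkib.
  rule 1 (intervocalic lenition): meldidelkib → meldizelkib
  rule 2 (palatalisation): meldizelkib → meldizelsib
  rule 3 (unconditioned shift): meldizelsib → meltizelsib
  rule 4 (unconditioned shift): meltizelsib → mertizersib
  rule 5: no change — mertizersib
  ⇒ Totase mertizersib

mertizersib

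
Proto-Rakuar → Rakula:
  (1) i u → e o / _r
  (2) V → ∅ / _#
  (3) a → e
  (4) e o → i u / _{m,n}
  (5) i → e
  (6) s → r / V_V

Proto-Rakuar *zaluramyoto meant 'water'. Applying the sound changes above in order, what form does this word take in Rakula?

Rakula: start from *zaluramyoto.
  rule 1 (pre-rhotic lowering): zaluramyoto → zaloramyoto
  rule 2 (apocope): zaloramyoto → zaloramyot
  rule 3 (vowel merger): zaloramyot → zeloremyot
  rule 4 (pre-nasal raising): zeloremyot → zelorimyot
  rule 5 (vowel merger): zelorimyot → zeloremyot
  rule 6: no change — zeloremyot
  ⇒ Rakula zeloremyot

zeloremyot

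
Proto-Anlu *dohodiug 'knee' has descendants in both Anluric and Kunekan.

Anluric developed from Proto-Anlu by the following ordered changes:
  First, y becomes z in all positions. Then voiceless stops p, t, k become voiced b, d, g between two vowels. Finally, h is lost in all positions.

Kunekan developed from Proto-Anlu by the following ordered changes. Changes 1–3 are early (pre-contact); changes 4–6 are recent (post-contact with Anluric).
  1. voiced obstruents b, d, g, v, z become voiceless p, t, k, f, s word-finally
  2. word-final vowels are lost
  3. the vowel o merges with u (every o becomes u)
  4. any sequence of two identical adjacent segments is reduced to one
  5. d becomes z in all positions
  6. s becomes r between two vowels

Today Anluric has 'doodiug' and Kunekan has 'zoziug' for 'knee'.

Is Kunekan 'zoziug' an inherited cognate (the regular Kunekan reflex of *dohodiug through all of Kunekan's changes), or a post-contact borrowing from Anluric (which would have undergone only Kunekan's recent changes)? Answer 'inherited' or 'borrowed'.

If inherited, *dohodiug would pass through all of Kunekan's changes:
Kunekan: start from *dohodiug.
  rule 1 (final devoicing): dohodiug → dohodiuk
  rule 2: no change — dohodiuk
  rule 3 (vowel merger): dohodiuk → duhudiuk
  rule 4: no change — duhudiuk
  rule 5 (unconditioned shift): duhudiuk → zuhuziuk
  rule 6: no change — zuhuziuk
  ⇒ Kunekan zuhuziuk
If borrowed from Anluric 'doodiug' after the early changes, it would undergo only the recent ones:
  rule 4 (degemination): doodiug → dodiug
  rule 5 (unconditioned shift): dodiug → zoziug
  rule 6 (rhotacism): no change (zoziug)
  ⇒ as a loan: zoziug
Kunekan 'zoziug' matches the loan outcome 'zoziug', not the inherited 'zuhuziuk' — it skipped the early Kunekan changes, so it was borrowed from Anluric.

borrowed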